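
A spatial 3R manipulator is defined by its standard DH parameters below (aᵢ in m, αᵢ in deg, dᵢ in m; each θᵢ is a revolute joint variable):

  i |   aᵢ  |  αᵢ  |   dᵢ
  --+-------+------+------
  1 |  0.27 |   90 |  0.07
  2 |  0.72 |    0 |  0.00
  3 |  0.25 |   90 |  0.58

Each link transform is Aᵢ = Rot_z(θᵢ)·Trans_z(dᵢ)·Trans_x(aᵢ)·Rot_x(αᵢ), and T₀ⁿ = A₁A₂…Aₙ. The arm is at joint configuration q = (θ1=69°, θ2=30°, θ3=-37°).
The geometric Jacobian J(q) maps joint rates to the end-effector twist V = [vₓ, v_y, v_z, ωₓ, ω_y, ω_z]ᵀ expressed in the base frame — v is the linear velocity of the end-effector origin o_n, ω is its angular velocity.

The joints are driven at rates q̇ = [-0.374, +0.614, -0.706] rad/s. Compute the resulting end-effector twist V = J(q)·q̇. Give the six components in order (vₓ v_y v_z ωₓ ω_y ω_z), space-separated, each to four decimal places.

o_n = [0.9506, 0.8580, 0.3995]
J₁: ẑ×o_n = [-0.8580, 0.9506, 0.0000], ω = ẑ
J2: z=[0.9336, -0.3584, 0.0000] o=[0.0968, 0.2521, 0.0700] → [-0.1181, -0.3076, 0.8717, 0.9336, -0.3584, 0.0000]
J3: z=[0.9336, -0.3584, 0.0000] o=[0.3202, 0.8342, 0.4300] → [0.0109, 0.0284, 0.2481, 0.9336, -0.3584, 0.0000]
V = J·q̇ = [0.2407, -0.5645, 0.3600, -0.0859, 0.0330, -0.3740]

0.2407 -0.5645 0.3600 -0.0859 0.0330 -0.3740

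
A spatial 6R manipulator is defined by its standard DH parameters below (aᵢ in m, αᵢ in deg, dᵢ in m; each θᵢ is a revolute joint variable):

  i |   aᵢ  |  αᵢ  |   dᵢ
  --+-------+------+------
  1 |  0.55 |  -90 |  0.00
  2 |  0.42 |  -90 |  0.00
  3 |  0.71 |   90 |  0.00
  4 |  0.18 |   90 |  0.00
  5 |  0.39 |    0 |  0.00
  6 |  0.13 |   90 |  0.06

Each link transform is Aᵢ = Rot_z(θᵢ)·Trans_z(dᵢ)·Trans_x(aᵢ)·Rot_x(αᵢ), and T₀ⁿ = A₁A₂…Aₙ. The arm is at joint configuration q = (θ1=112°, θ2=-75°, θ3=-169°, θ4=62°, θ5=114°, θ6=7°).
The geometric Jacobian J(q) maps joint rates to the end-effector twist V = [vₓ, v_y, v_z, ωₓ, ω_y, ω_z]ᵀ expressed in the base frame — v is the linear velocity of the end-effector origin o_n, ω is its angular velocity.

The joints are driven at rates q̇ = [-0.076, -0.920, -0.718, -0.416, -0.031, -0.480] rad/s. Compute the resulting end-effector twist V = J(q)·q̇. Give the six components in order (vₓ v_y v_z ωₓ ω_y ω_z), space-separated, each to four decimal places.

0.4508 0.6287 0.0423 0.6766 -0.0789 0.5522

o_n = [0.1517, 0.4723, -0.3660]
J₁: ẑ×o_n = [-0.4723, 0.1517, 0.0000], ω = ẑ
J2: z=[-0.9272, -0.3746, 0.0000] o=[-0.2060, 0.5100, 0.0000] → [0.1371, -0.3393, 0.1689, -0.9272, -0.3746, 0.0000]
J3: z=[-0.3618, 0.8956, -0.2588] o=[-0.2468, 0.6107, 0.4057] → [-0.7269, -0.3823, -0.3068, -0.3618, 0.8956, -0.2588]
J4: z=[0.9286, 0.3219, -0.1843] o=[-0.3048, 0.3927, -0.2675] → [-0.0170, 0.0073, -0.0730, 0.9286, 0.3219, -0.1843]
J5: z=[0.0977, -0.6916, -0.7157] o=[-0.3692, 0.5091, -0.3888] → [-0.0421, -0.3751, 0.3567, 0.0977, -0.6916, -0.7157]
J6: z=[0.0977, -0.6916, -0.7157] o=[0.0184, 0.5213, -0.3476] → [-0.0223, -0.0936, 0.0874, 0.0977, -0.6916, -0.7157]
V = J·q̇ = [0.4508, 0.6287, 0.0423, 0.6766, -0.0789, 0.5522]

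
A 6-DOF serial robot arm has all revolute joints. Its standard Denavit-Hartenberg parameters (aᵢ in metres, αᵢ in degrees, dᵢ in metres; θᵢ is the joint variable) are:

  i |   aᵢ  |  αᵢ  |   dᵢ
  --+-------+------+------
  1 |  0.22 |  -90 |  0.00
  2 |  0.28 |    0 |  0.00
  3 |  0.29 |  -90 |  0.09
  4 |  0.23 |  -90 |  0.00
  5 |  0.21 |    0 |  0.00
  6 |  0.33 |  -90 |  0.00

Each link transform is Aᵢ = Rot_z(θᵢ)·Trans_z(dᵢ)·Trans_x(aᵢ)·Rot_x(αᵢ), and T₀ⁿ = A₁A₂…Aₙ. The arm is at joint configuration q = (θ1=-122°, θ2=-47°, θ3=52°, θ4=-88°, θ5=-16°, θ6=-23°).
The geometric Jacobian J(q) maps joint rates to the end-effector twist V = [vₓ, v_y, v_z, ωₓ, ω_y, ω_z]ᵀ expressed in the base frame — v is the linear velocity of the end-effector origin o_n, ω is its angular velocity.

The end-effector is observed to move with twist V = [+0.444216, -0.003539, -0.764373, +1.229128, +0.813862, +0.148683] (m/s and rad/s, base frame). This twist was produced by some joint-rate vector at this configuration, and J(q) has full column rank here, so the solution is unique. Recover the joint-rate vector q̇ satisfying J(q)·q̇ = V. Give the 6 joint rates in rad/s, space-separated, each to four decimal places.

o_n = [0.2884, -1.0064, -0.0871]
J₁: ẑ×o_n = [1.0064, 0.2884, -0.0000], ω = ẑ
J2: z=[0.8480, -0.5299, 0.0000] o=[-0.1166, -0.1866, 0.0000] → [0.0462, 0.0739, -0.4806, 0.8480, -0.5299, 0.0000]
J3: z=[0.8480, -0.5299, 0.0000] o=[-0.2178, -0.3485, 0.2048] → [0.1547, 0.2476, -0.2897, 0.8480, -0.5299, 0.0000]
J4: z=[0.0462, 0.0739, -0.9962] o=[-0.2945, -0.6412, 0.1795] → [-0.3835, -0.5684, -0.0600, 0.0462, 0.0739, -0.9962]
J5: z=[-0.5572, -0.8258, -0.0871] o=[-0.1038, -0.7698, 0.1788] → [0.1990, -0.1823, 0.4558, -0.5572, -0.8258, -0.0871]
J6: z=[-0.5572, -0.8258, -0.0871] o=[0.0662, -0.8784, 0.1205] → [0.1603, -0.1351, 0.2549, -0.5572, -0.8258, -0.0871]
q̇ = J⁺·V = [1.0000, 0.4860, 0.0810, 0.9650, -0.6350, -0.6280]

1.0000 0.4860 0.0810 0.9650 -0.6350 -0.6280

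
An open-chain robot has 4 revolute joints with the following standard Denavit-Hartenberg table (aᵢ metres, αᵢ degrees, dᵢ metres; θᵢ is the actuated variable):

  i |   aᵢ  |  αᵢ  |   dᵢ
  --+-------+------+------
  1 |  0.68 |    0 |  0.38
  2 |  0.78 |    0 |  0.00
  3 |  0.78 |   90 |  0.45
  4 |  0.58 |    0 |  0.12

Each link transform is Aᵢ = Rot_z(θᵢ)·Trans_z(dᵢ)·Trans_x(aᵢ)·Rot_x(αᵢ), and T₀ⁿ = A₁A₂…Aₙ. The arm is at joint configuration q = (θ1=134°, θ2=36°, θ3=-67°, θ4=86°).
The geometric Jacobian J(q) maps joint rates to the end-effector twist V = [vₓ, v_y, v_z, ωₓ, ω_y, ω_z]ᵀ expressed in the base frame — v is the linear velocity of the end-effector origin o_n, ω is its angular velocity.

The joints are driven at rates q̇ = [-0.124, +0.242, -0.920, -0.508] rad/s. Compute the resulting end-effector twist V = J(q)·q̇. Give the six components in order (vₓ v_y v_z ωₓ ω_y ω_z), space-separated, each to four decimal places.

0.6413 0.3086 -0.0206 -0.4950 -0.1143 -0.8020

o_n = [-1.3082, 1.4510, 1.4086]
J₁: ẑ×o_n = [-1.4510, -1.3082, 0.0000], ω = ẑ
J2: z=[0.0000, 0.0000, 1.0000] o=[-0.4724, 0.4892, 0.3800] → [-0.9619, -0.8358, 0.0000, 0.0000, 0.0000, 1.0000]
J3: z=[0.0000, 0.0000, 1.0000] o=[-1.2405, 0.6246, 0.3800] → [-0.8264, -0.0676, 0.0000, 0.0000, 0.0000, 1.0000]
J4: z=[0.9744, 0.2250, 0.0000] o=[-1.4160, 1.3846, 0.8300] → [0.1302, -0.5638, 0.0405, 0.9744, 0.2250, 0.0000]
V = J·q̇ = [0.6413, 0.3086, -0.0206, -0.4950, -0.1143, -0.8020]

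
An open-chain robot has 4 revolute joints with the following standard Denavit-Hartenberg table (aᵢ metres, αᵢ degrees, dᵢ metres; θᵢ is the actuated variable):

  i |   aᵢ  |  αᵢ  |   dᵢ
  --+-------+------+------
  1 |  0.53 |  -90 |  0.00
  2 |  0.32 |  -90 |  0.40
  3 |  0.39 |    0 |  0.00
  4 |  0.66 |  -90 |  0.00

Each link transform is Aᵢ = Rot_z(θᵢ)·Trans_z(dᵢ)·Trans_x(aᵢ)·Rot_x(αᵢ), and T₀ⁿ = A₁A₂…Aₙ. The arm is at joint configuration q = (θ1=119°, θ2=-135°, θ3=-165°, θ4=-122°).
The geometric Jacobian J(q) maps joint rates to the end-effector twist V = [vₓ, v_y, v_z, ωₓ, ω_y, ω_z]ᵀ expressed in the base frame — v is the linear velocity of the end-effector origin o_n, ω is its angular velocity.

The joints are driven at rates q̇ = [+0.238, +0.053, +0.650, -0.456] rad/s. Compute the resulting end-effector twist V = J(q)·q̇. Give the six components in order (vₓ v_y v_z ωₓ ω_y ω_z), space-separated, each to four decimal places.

-0.3087 -0.0839 -0.0351 -0.1129 0.0943 0.3752

o_n = [-0.0963, 0.4424, 0.0963]
J₁: ẑ×o_n = [-0.4424, -0.0963, 0.0000], ω = ẑ
J2: z=[-0.8746, -0.4848, 0.0000] o=[-0.2569, 0.4635, 0.0000] → [-0.0467, 0.0843, 0.0963, -0.8746, -0.4848, 0.0000]
J3: z=[-0.3428, 0.6184, 0.7071] o=[-0.4971, 0.0717, 0.2263] → [-0.3425, 0.2388, -0.3749, -0.3428, 0.6184, 0.7071]
J4: z=[-0.3428, 0.6184, 0.7071] o=[-0.7145, 0.2558, -0.0401] → [-0.0476, 0.4839, -0.4463, -0.3428, 0.6184, 0.7071]
V = J·q̇ = [-0.3087, -0.0839, -0.0351, -0.1129, 0.0943, 0.3752]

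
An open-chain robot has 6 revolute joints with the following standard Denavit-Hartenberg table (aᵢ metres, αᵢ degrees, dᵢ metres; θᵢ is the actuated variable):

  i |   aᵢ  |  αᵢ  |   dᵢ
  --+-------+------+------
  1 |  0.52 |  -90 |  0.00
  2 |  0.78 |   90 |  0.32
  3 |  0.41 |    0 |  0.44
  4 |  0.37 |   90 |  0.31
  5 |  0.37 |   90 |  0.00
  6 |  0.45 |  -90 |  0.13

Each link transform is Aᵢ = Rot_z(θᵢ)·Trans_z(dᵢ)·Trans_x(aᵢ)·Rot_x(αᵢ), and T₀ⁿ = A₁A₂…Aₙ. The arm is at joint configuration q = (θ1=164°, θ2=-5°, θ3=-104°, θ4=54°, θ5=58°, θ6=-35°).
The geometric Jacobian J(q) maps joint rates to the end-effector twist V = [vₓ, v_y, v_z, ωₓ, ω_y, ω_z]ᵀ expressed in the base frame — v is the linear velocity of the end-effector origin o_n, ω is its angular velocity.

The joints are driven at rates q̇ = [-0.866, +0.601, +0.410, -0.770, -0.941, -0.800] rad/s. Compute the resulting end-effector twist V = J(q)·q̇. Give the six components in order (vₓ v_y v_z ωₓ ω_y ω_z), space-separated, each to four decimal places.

-0.2908 2.2004 -1.3962 -0.7430 -1.5821 -0.7775

o_n = [-1.6084, 1.0642, 1.4279]
J₁: ẑ×o_n = [-1.0642, -1.6084, 0.0000], ω = ẑ
J2: z=[-0.2756, -0.9613, 0.0000] o=[-0.4999, 0.1433, 0.0000] → [-1.3726, 0.3936, -1.3194, -0.2756, -0.9613, 0.0000]
J3: z=[0.0838, -0.0240, 0.9962] o=[-1.3350, 0.0499, 0.0680] → [-1.0431, -0.3863, 0.0784, 0.0838, -0.0240, 0.9962]
J4: z=[0.0838, -0.0240, 0.9962] o=[-1.0935, 0.3945, 0.4977] → [-0.6895, -0.5909, 0.0437, 0.0838, -0.0240, 0.9962]
J5: z=[0.9107, 0.4075, -0.0668] o=[-1.2171, 0.7248, 0.8272] → [0.2675, -0.5210, 0.4685, 0.9107, 0.4075, -0.0668]
J6: z=[-0.3873, 0.7869, -0.4804] o=[-1.2701, 0.8963, 1.1508] → [0.2987, 0.2698, 0.2011, -0.3873, 0.7869, -0.4804]
V = J·q̇ = [-0.2908, 2.2004, -1.3962, -0.7430, -1.5821, -0.7775]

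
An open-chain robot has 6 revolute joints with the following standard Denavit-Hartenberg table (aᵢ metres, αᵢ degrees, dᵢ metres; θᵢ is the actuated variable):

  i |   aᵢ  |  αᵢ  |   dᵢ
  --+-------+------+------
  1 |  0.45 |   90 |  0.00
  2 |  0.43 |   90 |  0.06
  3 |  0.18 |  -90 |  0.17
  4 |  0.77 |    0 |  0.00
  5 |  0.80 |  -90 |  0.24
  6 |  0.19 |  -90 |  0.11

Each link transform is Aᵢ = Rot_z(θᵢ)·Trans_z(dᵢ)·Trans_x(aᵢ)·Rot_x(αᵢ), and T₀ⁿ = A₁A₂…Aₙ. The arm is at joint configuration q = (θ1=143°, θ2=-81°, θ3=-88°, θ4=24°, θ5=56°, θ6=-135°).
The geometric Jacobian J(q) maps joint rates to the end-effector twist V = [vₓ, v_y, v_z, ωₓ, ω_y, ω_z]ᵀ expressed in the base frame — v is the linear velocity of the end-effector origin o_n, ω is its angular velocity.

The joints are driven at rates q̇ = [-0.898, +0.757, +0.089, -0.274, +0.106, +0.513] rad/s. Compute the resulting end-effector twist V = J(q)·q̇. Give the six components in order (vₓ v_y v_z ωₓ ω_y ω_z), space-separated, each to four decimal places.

o_n = [-1.6006, 0.1830, -0.6970]
J₁: ẑ×o_n = [-0.1830, -1.6006, 0.0000], ω = ẑ
J2: z=[0.6018, 0.7986, 0.0000] o=[-0.3594, 0.2708, 0.0000] → [-0.5566, 0.4195, 0.9384, 0.6018, 0.7986, 0.0000]
J3: z=[0.7888, -0.5944, -0.1564] o=[-0.3770, 0.3592, -0.4247] → [0.1343, 0.4062, -0.8663, 0.7888, -0.5944, -0.1564]
J4: z=[-0.1039, 0.1220, -0.9871] o=[-0.3519, 0.1151, -0.4575] → [0.0378, 1.2076, 0.1452, -0.1039, 0.1220, -0.9871]
J5: z=[-0.1039, 0.1220, -0.9871] o=[-1.0251, -0.2579, -0.4328] → [0.4030, 0.5406, 0.0244, -0.1039, 0.1220, -0.9871]
J6: z=[0.4596, 0.8860, 0.0611] o=[-1.7557, 0.1293, -0.5512] → [-0.1325, 0.0765, -0.1127, 0.4596, 0.8860, 0.0611]
V = J·q̇ = [-0.2807, 1.5566, 0.5382, 0.7790, 0.9857, -0.7147]

-0.2807 1.5566 0.5382 0.7790 0.9857 -0.7147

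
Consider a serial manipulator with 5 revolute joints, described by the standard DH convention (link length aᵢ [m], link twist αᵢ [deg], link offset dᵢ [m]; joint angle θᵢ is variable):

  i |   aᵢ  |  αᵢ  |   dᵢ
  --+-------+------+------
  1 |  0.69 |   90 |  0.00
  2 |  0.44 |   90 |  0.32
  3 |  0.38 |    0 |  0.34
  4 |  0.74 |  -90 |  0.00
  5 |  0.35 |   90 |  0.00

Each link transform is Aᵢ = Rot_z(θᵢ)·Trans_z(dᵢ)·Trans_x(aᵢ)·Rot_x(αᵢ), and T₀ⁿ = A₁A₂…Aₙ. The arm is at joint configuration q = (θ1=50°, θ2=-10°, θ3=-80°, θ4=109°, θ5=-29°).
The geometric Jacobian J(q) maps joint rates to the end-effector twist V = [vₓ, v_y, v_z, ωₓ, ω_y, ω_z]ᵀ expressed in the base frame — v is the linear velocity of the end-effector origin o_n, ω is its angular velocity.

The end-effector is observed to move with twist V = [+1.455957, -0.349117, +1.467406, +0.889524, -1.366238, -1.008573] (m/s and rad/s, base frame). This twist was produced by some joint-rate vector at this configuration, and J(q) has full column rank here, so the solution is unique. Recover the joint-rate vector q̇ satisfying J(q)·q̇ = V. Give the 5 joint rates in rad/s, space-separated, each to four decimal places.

-0.2170 0.9640 0.9220 -0.0600 0.6810

o_n = [1.6331, 1.2416, -0.7487]
J₁: ẑ×o_n = [-1.2416, 1.6331, 0.0000], ω = ẑ
J2: z=[0.7660, -0.6428, 0.0000] o=[0.4435, 0.5286, 0.0000] → [0.4812, 0.5735, 1.3108, 0.7660, -0.6428, 0.0000]
J3: z=[-0.1116, -0.1330, -0.9848] o=[0.9672, 0.6548, -0.0764] → [0.6673, -0.7308, 0.0231, -0.1116, -0.1330, -0.9848]
J4: z=[-0.1116, -0.1330, -0.9848] o=[0.6843, 0.8999, -0.4227] → [0.3798, -0.9707, 0.0881, -0.1116, -0.1330, -0.9848]
J5: z=[0.3631, -0.9279, 0.0842] o=[1.3689, 1.1576, -0.5351] → [0.1911, 0.0998, 0.2757, 0.3631, -0.9279, 0.0842]
q̇ = J⁺·V = [-0.2170, 0.9640, 0.9220, -0.0600, 0.6810]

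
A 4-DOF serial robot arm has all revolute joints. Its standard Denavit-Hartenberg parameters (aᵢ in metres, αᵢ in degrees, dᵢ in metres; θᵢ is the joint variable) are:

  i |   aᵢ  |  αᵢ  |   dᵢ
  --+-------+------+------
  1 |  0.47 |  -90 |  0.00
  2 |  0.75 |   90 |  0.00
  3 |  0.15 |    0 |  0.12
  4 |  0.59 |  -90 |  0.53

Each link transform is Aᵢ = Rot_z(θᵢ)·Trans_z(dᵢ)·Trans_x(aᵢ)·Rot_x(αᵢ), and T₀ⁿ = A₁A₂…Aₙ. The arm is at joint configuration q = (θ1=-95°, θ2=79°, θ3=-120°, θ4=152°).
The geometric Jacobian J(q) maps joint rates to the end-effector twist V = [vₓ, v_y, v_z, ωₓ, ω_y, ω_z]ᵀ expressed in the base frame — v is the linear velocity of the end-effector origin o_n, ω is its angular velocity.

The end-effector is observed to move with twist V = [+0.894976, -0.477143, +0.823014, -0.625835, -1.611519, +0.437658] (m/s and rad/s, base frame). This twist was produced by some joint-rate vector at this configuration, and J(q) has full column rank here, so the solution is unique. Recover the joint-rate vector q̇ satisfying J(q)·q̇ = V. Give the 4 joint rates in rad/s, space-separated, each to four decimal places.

0.1150 -0.4830 0.8820 0.8090

o_n = [0.0659, -1.3432, -1.0297]
J₁: ẑ×o_n = [1.3432, 0.0659, -0.0000], ω = ẑ
J2: z=[0.9962, -0.0872, 0.0000] o=[-0.0410, -0.4682, 0.0000] → [0.0897, 1.0258, -0.8623, 0.9962, -0.0872, 0.0000]
J3: z=[-0.0856, -0.9779, 0.1908] o=[-0.0534, -0.6108, -0.7362] → [0.4268, -0.0023, 0.1794, -0.0856, -0.9779, 0.1908]
J4: z=[-0.0856, -0.9779, 0.1908] o=[-0.1919, -0.7025, -0.6397] → [0.5036, 0.0158, 0.3069, -0.0856, -0.9779, 0.1908]
q̇ = J⁺·V = [0.1150, -0.4830, 0.8820, 0.8090]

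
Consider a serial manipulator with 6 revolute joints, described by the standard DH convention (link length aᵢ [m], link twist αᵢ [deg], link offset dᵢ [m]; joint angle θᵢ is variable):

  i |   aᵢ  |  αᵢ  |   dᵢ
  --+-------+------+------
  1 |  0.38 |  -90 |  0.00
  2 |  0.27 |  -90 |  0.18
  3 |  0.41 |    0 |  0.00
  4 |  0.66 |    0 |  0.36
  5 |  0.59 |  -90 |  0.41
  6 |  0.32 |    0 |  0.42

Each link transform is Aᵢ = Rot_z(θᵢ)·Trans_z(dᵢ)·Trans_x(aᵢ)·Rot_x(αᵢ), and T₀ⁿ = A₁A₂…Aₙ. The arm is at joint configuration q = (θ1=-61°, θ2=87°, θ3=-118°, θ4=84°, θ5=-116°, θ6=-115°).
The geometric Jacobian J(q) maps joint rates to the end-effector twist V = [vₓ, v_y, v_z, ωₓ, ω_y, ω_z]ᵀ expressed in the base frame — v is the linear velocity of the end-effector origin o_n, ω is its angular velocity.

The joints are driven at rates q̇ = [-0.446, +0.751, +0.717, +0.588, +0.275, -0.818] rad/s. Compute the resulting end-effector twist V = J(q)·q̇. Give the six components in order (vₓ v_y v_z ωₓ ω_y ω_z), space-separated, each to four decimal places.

0.1478 -0.4973 -1.0946 -0.7381 1.4194 -0.1203

o_n = [0.9961, 1.3016, -0.4957]
J₁: ẑ×o_n = [-1.3016, 0.9961, 0.0000], ω = ẑ
J2: z=[0.8746, 0.4848, 0.0000] o=[0.1842, -0.3324, 0.0000] → [-0.2403, 0.4336, 1.0355, 0.8746, 0.4848, 0.0000]
J3: z=[-0.4841, 0.8734, -0.0523] o=[0.3485, -0.2574, -0.2696] → [-0.1159, -0.1433, -1.3204, -0.4841, 0.8734, -0.0523]
J4: z=[-0.4841, 0.8734, -0.0523] o=[0.6602, -0.0731, -0.0774] → [-0.2934, -0.2201, -0.9589, -0.4841, 0.8734, -0.0523]
J5: z=[-0.4841, 0.8734, -0.0523] o=[0.8226, 0.3952, -0.6427] → [0.1758, 0.0621, -0.5903, -0.4841, 0.8734, -0.0523]
J6: z=[0.7701, 0.3970, -0.4993] o=[0.8692, 0.9197, -0.1539] → [0.0550, 0.1999, 0.2437, 0.7701, 0.3970, -0.4993]
V = J·q̇ = [0.1478, -0.4973, -1.0946, -0.7381, 1.4194, -0.1203]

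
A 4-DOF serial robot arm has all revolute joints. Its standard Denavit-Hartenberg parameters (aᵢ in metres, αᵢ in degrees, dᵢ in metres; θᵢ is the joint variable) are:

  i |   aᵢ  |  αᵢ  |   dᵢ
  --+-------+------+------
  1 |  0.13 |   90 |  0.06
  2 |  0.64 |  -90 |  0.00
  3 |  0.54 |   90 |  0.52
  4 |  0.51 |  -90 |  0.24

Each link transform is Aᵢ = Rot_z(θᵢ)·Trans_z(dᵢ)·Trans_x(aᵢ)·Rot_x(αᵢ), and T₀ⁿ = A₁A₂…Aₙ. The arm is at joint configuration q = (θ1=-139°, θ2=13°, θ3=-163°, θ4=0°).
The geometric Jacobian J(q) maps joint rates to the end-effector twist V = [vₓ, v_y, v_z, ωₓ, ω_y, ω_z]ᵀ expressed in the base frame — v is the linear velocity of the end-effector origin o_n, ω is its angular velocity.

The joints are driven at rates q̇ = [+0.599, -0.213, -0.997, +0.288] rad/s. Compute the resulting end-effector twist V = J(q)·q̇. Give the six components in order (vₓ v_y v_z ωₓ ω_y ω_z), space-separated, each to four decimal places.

o_n = [0.2587, 0.3275, 0.4690]
J₁: ẑ×o_n = [-0.3275, 0.2587, 0.0000], ω = ẑ
J2: z=[-0.6561, 0.7547, 0.0000] o=[-0.0981, -0.0853, 0.0600] → [0.3087, 0.2683, -0.5401, -0.6561, 0.7547, 0.0000]
J3: z=[0.1698, 0.1476, 0.9744] o=[-0.5687, -0.4944, 0.2040] → [-0.7618, 0.7612, 0.0174, 0.1698, 0.1476, 0.9744]
J4: z=[0.8424, -0.5348, -0.0658] o=[-0.2043, 0.0316, 0.5945] → [0.0866, 0.0753, 0.4969, 0.8424, -0.5348, -0.0658]
V = J·q̇ = [0.5225, -0.6395, 0.2408, 0.2131, -0.4619, -0.3914]

0.5225 -0.6395 0.2408 0.2131 -0.4619 -0.3914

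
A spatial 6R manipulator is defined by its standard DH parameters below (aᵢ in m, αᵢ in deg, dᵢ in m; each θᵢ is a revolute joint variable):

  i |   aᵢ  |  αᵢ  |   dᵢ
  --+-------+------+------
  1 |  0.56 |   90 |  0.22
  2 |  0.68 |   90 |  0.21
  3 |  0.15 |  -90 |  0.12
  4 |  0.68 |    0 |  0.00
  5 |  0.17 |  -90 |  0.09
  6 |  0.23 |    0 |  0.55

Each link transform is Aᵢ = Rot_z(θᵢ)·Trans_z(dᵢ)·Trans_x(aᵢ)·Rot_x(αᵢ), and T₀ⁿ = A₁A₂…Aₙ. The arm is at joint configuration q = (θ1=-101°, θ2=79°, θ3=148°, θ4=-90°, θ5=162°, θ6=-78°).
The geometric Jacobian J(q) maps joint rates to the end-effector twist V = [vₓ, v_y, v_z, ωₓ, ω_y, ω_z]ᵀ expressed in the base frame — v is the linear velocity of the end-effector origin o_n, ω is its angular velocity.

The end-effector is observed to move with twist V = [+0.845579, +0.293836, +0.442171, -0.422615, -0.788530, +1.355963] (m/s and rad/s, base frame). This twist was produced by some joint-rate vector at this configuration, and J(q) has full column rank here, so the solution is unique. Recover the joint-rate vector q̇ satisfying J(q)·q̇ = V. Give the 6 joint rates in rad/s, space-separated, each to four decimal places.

o_n = [0.0009, -1.1437, 0.8975]
J₁: ẑ×o_n = [1.1437, 0.0009, -0.0000], ω = ẑ
J2: z=[-0.9816, 0.1908, 0.0000] o=[-0.1069, -0.5497, 0.2200] → [0.1293, 0.6651, 0.5625, -0.9816, 0.1908, 0.0000]
J3: z=[-0.1873, -0.9636, -0.1908] o=[-0.3378, -0.6370, 0.8875] → [-0.1063, -0.0628, 0.4213, -0.1873, -0.9636, -0.1908]
J4: z=[0.8518, -0.0626, -0.5202] o=[-0.4336, -0.7136, 0.7397] → [-0.2336, -0.3604, -0.3391, 0.8518, -0.0626, -0.5202]
J5: z=[0.8518, -0.0626, -0.5202] o=[-0.5610, -1.3689, 0.6100] → [0.0992, -0.5372, 0.2270, 0.8518, -0.0626, -0.5202]
J6: z=[0.5232, 0.0505, 0.8507] o=[-0.4798, -1.2051, 0.5503] → [-0.0347, 0.2272, 0.0078, 0.5232, 0.0505, 0.8507]
q̇ = J⁺·V = [0.7690, -0.0590, 0.8750, -0.4490, -0.2170, 0.4790]

0.7690 -0.0590 0.8750 -0.4490 -0.2170 0.4790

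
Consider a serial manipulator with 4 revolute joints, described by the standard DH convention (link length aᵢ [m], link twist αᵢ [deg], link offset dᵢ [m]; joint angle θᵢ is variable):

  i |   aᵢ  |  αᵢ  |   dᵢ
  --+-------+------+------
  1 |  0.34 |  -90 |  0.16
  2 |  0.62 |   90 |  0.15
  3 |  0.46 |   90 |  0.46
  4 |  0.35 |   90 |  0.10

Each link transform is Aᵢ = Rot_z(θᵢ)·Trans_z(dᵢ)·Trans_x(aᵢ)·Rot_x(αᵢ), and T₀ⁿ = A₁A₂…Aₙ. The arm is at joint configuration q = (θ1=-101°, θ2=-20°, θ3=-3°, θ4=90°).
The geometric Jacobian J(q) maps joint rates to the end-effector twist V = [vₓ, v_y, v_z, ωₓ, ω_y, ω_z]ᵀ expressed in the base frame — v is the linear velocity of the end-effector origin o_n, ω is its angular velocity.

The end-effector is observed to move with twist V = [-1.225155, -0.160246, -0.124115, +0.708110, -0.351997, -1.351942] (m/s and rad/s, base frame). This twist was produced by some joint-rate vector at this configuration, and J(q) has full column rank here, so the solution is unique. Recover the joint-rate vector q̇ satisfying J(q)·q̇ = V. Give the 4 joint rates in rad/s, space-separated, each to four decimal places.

o_n = [-0.1790, -1.0576, 1.2885]
J₁: ẑ×o_n = [1.0576, -0.1790, 0.0000], ω = ẑ
J2: z=[0.9816, -0.1908, 0.0000] o=[-0.0649, -0.3338, 0.1600] → [-0.2153, -1.1078, -0.7323, 0.9816, -0.1908, 0.0000]
J3: z=[0.0653, 0.3357, 0.9397] o=[-0.0288, -0.9343, 0.3721] → [0.4236, -0.2010, 0.0424, 0.0653, 0.3357, 0.9397]
J4: z=[-0.9709, 0.2388, -0.0179] o=[-0.1048, -1.1990, 0.9614] → [0.0807, 0.3189, -0.1195, -0.9709, 0.2388, -0.0179]
q̇ = J⁺·V = [-0.8560, 0.2260, -0.5380, -0.5370]

-0.8560 0.2260 -0.5380 -0.5370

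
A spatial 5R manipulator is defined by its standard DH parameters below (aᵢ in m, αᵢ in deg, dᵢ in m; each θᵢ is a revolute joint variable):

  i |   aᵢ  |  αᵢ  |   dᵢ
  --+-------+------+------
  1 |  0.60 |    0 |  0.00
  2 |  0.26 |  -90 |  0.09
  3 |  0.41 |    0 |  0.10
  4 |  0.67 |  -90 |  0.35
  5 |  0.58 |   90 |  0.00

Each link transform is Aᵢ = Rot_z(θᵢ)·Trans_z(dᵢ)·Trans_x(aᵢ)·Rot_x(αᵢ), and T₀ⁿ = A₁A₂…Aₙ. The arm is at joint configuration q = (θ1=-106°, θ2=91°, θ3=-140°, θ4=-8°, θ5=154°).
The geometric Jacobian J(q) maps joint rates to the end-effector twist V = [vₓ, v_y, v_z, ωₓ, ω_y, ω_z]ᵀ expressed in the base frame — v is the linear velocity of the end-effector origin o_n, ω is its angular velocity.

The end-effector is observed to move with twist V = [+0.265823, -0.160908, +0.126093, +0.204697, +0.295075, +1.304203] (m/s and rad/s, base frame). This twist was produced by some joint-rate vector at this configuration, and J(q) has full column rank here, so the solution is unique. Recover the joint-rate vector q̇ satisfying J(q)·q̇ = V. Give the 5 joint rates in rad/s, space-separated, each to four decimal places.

o_n = [-0.2888, -0.3410, 0.4323]
J₁: ẑ×o_n = [0.3410, -0.2888, 0.0000], ω = ẑ
J2: z=[0.0000, 0.0000, 1.0000] o=[-0.1654, -0.5768, 0.0000] → [-0.2357, -0.1234, 0.0000, 0.0000, 0.0000, 1.0000]
J3: z=[0.2588, 0.9659, 0.0000] o=[0.0858, -0.6440, 0.0900] → [0.3307, -0.0886, 0.4402, 0.2588, 0.9659, 0.0000]
J4: z=[0.2588, 0.9659, 0.0000] o=[-0.1917, -0.4662, 0.3535] → [0.0761, -0.0204, 0.1261, 0.2588, 0.9659, 0.0000]
J5: z=[0.5119, -0.1372, 0.8480] o=[-0.6500, 0.0190, 0.7086] → [0.3432, 0.4477, -0.1347, 0.5119, -0.1372, 0.8480]
q̇ = J⁺·V = [0.5730, 0.5370, 0.3640, -0.0260, 0.2290]

0.5730 0.5370 0.3640 -0.0260 0.2290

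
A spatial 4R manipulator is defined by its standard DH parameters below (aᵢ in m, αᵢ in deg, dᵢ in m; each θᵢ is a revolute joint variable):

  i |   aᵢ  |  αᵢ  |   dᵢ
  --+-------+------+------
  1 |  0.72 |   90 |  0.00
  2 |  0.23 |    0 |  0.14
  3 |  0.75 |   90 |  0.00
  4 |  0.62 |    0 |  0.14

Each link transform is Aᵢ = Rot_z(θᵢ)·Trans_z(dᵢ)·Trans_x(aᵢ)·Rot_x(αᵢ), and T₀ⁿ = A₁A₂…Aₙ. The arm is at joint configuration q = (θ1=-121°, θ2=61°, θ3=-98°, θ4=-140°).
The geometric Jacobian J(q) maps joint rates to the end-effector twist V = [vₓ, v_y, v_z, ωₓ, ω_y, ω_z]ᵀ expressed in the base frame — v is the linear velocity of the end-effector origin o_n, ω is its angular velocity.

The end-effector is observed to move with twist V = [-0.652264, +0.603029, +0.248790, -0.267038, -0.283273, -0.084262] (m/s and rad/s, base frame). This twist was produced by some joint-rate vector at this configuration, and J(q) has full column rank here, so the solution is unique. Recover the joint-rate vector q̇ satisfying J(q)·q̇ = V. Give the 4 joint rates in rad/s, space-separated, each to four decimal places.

o_n = [-0.2764, -0.9620, -0.0762]
J₁: ẑ×o_n = [0.9620, -0.2764, 0.0000], ω = ẑ
J2: z=[-0.8572, 0.5150, 0.0000] o=[-0.3708, -0.6172, 0.0000] → [-0.0392, -0.0653, 0.2469, -0.8572, 0.5150, 0.0000]
J3: z=[-0.8572, 0.5150, 0.0000] o=[-0.5483, -0.6406, 0.2012] → [-0.1428, -0.2377, 0.1354, -0.8572, 0.5150, 0.0000]
J4: z=[0.3100, 0.5159, -0.7986] o=[-0.8568, -1.1541, -0.2502] → [0.2432, -0.5174, -0.2398, 0.3100, 0.5159, -0.7986]
q̇ = J⁺·V = [-0.5890, 0.7710, -0.6880, -0.6320]

-0.5890 0.7710 -0.6880 -0.6320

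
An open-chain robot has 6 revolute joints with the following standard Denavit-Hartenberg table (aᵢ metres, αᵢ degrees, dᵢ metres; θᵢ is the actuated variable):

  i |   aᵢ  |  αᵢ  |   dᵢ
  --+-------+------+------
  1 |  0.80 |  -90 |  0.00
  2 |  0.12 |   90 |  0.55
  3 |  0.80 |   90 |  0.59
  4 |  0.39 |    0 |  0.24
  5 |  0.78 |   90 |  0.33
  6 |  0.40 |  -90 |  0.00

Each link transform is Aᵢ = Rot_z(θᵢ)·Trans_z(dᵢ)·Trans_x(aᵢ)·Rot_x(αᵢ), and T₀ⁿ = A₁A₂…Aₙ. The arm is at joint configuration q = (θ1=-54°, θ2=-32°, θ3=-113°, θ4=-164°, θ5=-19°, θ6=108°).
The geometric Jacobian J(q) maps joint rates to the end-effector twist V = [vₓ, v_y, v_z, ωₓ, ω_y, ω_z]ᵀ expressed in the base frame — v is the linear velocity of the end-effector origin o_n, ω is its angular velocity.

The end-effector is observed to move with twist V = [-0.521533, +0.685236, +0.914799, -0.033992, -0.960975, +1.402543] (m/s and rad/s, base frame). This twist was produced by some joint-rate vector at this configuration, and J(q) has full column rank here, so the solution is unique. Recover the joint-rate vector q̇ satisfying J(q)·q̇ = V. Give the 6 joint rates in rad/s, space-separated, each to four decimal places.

0.4400 -0.0570 -0.3960 -0.5050 -0.7650 0.8120

o_n = [0.8948, 0.6967, 0.0860]
J₁: ẑ×o_n = [-0.6967, 0.8948, 0.0000], ω = ẑ
J2: z=[0.8090, 0.5878, 0.0000] o=[0.4702, -0.6472, 0.0000] → [0.0505, -0.0696, 0.8377, 0.8090, 0.5878, 0.0000]
J3: z=[-0.3115, 0.4287, 0.8480] o=[0.9750, -0.4063, 0.0636] → [-0.9258, -0.0610, -0.3092, -0.3115, 0.4287, 0.8480]
J4: z=[-0.1427, 0.8612, -0.4878] o=[0.0397, -0.3717, 0.3983] → [0.2522, -0.4617, -0.8890, -0.1427, 0.8612, -0.4878]
J5: z=[-0.1427, 0.8612, -0.4878] o=[0.3911, -0.1088, 0.2677] → [0.2364, -0.2716, -0.5488, -0.1427, 0.8612, -0.4878]
J6: z=[-0.3602, 0.4138, 0.8360] o=[1.0630, 0.4056, 0.3026] → [-0.3331, -0.2187, -0.0353, -0.3602, 0.4138, 0.8360]
q̇ = J⁺·V = [0.4400, -0.0570, -0.3960, -0.5050, -0.7650, 0.8120]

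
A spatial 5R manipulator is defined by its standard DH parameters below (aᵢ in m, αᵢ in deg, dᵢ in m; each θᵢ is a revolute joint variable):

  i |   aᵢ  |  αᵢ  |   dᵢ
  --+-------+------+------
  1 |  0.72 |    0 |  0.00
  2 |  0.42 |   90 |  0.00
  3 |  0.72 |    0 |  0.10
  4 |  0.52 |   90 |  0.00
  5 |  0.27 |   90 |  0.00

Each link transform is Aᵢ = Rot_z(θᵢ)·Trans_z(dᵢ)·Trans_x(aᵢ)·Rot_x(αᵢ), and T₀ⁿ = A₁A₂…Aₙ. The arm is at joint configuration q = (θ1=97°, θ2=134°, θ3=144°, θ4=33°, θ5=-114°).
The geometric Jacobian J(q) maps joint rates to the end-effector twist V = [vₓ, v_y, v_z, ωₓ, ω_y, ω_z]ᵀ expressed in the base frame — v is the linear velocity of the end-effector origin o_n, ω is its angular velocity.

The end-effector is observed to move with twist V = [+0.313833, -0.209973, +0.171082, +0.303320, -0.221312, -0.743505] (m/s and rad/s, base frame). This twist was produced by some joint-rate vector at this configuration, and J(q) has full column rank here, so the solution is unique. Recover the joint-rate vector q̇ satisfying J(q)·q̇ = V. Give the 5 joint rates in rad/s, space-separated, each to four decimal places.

o_n = [0.3863, 1.0670, 0.4447]
J₁: ẑ×o_n = [-1.0670, 0.3863, 0.0000], ω = ẑ
J2: z=[0.0000, 0.0000, 1.0000] o=[-0.0877, 0.7146, 0.0000] → [-0.3523, 0.4740, 0.0000, 0.0000, 0.0000, 1.0000]
J3: z=[-0.7771, 0.6293, 0.0000] o=[-0.3521, 0.3882, 0.0000] → [0.2798, 0.3456, -0.9921, -0.7771, 0.6293, 0.0000]
J4: z=[-0.7771, 0.6293, 0.0000] o=[-0.0632, 0.9038, 0.4232] → [0.0135, 0.0167, -0.4096, -0.7771, 0.6293, 0.0000]
J5: z=[-0.0329, -0.0407, 0.9986] o=[0.2636, 1.3074, 0.4504] → [0.2404, 0.1223, 0.0129, -0.0329, -0.0407, 0.9986]
q̇ = J⁺·V = [-0.3930, 0.0100, -0.0380, -0.3370, -0.3610]

-0.3930 0.0100 -0.0380 -0.3370 -0.3610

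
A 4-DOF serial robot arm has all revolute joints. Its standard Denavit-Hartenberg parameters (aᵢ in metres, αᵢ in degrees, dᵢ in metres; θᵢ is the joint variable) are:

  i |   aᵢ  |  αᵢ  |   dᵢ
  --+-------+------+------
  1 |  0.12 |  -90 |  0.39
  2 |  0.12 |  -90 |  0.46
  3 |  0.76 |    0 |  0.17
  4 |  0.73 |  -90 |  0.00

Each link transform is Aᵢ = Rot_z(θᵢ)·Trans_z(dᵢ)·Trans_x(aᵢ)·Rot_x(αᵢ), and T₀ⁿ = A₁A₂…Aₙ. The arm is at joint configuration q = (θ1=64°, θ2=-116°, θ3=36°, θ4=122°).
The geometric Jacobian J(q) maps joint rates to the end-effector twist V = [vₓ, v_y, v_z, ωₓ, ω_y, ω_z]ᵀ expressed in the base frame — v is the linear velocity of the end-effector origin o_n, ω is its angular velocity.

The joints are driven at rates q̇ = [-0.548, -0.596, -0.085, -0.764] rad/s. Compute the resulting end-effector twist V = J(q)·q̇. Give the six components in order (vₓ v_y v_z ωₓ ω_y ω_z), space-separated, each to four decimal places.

0.4438 -0.5909 0.3187 0.2012 -0.9471 -0.9202

o_n = [0.3423, 0.1083, 0.5167]
J₁: ẑ×o_n = [-0.1083, 0.3423, 0.0000], ω = ẑ
J2: z=[-0.8988, 0.4384, 0.0000] o=[0.0526, 0.1079, 0.3900] → [0.0555, 0.1138, -0.1274, -0.8988, 0.4384, 0.0000]
J3: z=[0.3940, 0.8078, 0.4384] o=[-0.3839, 0.2622, 0.4979] → [0.0827, 0.3109, -0.6473, 0.3940, 0.8078, 0.4384]
J4: z=[0.3940, 0.8078, 0.4384] o=[-0.0336, -0.0385, 1.1250] → [-0.5558, 0.4045, -0.2458, 0.3940, 0.8078, 0.4384]
V = J·q̇ = [0.4438, -0.5909, 0.3187, 0.2012, -0.9471, -0.9202]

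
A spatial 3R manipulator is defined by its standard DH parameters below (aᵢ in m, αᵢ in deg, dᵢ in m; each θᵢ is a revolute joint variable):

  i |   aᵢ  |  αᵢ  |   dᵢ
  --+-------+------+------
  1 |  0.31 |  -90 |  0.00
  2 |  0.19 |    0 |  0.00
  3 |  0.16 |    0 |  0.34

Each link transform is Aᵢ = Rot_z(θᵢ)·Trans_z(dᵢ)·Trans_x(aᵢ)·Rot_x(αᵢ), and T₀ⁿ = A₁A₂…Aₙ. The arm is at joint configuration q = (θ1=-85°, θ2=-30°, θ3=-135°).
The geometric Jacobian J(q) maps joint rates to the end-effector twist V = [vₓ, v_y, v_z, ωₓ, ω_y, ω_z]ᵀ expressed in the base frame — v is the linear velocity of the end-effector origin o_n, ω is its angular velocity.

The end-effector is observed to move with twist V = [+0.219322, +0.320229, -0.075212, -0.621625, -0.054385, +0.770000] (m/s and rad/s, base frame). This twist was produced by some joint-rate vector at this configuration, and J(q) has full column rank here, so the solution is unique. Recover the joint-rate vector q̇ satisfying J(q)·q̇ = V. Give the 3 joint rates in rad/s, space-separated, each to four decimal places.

o_n = [0.3666, -0.2891, 0.1364]
J₁: ẑ×o_n = [0.2891, 0.3666, -0.0000], ω = ẑ
J2: z=[0.9962, 0.0872, 0.0000] o=[0.0270, -0.3088, 0.0000] → [0.0119, -0.1359, -0.0100, 0.9962, 0.0872, 0.0000]
J3: z=[0.9962, 0.0872, 0.0000] o=[0.0414, -0.4727, 0.0950] → [0.0036, -0.0413, 0.1545, 0.9962, 0.0872, 0.0000]
q̇ = J⁺·V = [0.7700, -0.1290, -0.4950]

0.7700 -0.1290 -0.4950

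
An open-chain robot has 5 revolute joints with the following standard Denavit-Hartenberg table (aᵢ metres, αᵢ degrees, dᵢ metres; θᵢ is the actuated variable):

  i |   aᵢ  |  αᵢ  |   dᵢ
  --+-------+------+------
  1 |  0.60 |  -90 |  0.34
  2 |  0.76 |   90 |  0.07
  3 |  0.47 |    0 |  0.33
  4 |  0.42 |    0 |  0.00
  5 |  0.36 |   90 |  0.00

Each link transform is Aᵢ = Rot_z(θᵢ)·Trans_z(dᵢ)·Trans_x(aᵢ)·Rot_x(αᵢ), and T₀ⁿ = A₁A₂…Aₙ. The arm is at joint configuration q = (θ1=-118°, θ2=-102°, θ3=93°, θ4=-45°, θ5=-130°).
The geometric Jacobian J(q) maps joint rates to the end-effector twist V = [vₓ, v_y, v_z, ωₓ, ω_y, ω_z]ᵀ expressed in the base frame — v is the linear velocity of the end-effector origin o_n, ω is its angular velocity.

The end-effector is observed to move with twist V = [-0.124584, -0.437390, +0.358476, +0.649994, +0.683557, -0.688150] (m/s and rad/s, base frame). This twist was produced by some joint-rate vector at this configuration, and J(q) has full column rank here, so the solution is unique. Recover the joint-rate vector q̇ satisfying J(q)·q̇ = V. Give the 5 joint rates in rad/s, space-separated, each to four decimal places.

o_n = [0.4110, -0.2814, 1.3146]
J₁: ẑ×o_n = [0.2814, 0.4110, -0.0000], ω = ẑ
J2: z=[0.8829, -0.4695, 0.0000] o=[-0.2817, -0.5298, 0.3400] → [-0.4576, -0.8605, 0.5445, 0.8829, -0.4695, 0.0000]
J3: z=[0.4592, 0.8637, -0.2079] o=[-0.1457, -0.4231, 1.0834] → [0.2292, -0.2219, -0.4157, 0.4592, 0.8637, -0.2079]
J4: z=[0.4592, 0.8637, -0.2079] o=[0.4179, -0.3630, 0.9907] → [0.2967, -0.1473, 0.0434, 0.4592, 0.8637, -0.2079]
J5: z=[0.4592, 0.8637, -0.2079] o=[0.7209, -0.4579, 1.2656] → [0.0790, 0.0419, 0.3487, 0.4592, 0.8637, -0.2079]
q̇ = J⁺·V = [-0.4950, 0.2530, 0.0420, 0.2330, 0.6540]

-0.4950 0.2530 0.0420 0.2330 0.6540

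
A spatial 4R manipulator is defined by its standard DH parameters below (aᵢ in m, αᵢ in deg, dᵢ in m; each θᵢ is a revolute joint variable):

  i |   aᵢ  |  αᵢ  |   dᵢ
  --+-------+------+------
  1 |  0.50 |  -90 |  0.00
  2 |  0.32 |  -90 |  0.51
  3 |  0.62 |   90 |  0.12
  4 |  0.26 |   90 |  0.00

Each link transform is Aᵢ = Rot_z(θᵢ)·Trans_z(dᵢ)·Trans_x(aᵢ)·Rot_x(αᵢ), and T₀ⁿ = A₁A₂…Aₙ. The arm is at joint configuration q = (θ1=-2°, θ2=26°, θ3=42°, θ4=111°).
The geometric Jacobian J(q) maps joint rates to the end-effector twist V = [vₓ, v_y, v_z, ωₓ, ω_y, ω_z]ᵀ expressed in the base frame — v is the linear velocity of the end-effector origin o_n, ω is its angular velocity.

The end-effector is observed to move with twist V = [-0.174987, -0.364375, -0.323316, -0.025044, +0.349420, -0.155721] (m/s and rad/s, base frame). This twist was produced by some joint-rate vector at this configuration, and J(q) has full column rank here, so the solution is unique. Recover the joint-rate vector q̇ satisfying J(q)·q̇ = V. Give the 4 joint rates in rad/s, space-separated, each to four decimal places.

-0.4320 0.5200 -0.2320 -0.2310

o_n = [0.9854, 0.1232, -0.6379]
J₁: ẑ×o_n = [-0.1232, 0.9854, 0.0000], ω = ẑ
J2: z=[0.0349, 0.9994, 0.0000] o=[0.4997, -0.0174, 0.0000] → [-0.6375, 0.0223, -0.4805, 0.0349, 0.9994, 0.0000]
J3: z=[-0.4381, 0.0153, -0.8988] o=[0.8049, 0.4822, -0.1403] → [-0.3303, -0.3802, 0.1545, -0.4381, 0.0153, -0.8988]
J4: z=[0.6270, 0.7217, -0.2933] o=[1.1517, 0.0550, -0.4501] → [-0.1155, 0.1666, 0.1628, 0.6270, 0.7217, -0.2933]
q̇ = J⁺·V = [-0.4320, 0.5200, -0.2320, -0.2310]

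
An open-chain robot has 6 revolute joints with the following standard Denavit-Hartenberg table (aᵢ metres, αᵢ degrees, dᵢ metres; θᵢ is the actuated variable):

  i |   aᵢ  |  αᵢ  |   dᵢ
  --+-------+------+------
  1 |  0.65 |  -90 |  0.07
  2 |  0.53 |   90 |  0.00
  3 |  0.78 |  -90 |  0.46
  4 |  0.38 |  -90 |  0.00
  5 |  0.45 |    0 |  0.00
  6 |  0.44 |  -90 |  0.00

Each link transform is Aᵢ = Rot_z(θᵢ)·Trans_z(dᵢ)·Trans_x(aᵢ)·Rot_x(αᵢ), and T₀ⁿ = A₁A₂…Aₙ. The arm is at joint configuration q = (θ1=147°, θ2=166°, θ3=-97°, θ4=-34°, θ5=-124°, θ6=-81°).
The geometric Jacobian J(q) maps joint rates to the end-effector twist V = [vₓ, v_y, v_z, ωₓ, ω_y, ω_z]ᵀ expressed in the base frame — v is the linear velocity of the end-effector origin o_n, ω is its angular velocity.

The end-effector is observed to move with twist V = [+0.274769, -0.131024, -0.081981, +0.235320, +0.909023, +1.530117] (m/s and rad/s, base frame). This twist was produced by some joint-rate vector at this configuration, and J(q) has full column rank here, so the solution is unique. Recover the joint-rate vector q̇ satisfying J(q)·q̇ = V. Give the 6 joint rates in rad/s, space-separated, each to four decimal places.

0.2420 -0.2420 -0.1150 -0.5170 0.3130 0.9690

o_n = [0.2324, 0.5341, -0.3864]
J₁: ẑ×o_n = [-0.5341, 0.2324, 0.0000], ω = ẑ
J2: z=[-0.5446, -0.8387, 0.0000] o=[-0.5451, 0.3540, 0.0700] → [0.3827, -0.2486, 0.5540, -0.5446, -0.8387, 0.0000]
J3: z=[-0.2029, 0.1318, -0.9703] o=[-0.1138, 0.0739, -0.0582] → [0.4032, -0.4025, -0.1390, -0.2029, 0.1318, -0.9703]
J4: z=[0.8741, -0.4223, -0.2401] o=[0.1371, 0.8341, -0.4816] → [-0.1122, -0.1061, -0.2220, 0.8741, -0.4223, -0.2401]
J5: z=[0.4150, 0.3923, 0.8209] o=[0.2331, 1.1446, -0.6785] → [0.6157, -0.1218, -0.2531, 0.4150, 0.3923, 0.8209]
J6: z=[0.4150, 0.3923, 0.8209] o=[0.4956, 0.7814, -0.6376] → [0.3016, -0.3204, 0.0006, 0.4150, 0.3923, 0.8209]
q̇ = J⁺·V = [0.2420, -0.2420, -0.1150, -0.5170, 0.3130, 0.9690]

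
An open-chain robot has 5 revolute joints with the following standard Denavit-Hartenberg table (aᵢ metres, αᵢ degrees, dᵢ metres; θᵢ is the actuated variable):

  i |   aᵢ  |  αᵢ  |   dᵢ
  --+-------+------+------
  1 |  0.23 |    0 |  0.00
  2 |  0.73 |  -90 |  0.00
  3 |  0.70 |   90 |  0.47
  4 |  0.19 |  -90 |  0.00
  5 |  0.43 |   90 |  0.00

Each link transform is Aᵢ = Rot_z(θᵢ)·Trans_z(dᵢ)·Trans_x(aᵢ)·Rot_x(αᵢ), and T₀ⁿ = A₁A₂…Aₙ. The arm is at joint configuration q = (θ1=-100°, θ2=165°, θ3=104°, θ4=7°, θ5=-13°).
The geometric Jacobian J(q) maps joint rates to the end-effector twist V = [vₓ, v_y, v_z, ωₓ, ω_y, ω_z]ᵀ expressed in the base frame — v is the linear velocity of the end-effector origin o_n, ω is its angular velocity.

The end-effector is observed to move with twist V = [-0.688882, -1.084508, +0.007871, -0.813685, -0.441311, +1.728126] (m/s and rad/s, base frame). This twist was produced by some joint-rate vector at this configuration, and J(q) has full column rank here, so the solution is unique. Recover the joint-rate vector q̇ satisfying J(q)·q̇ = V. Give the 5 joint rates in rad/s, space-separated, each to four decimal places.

0.6090 0.8990 0.2770 -0.7750 0.2760

o_n = [-0.3184, 0.4642, -1.2891]
J₁: ẑ×o_n = [-0.4642, -0.3184, 0.0000], ω = ẑ
J2: z=[0.0000, 0.0000, 1.0000] o=[-0.0399, -0.2265, 0.0000] → [-0.6907, -0.2784, 0.0000, 0.0000, 0.0000, 1.0000]
J3: z=[-0.9063, 0.4226, 0.0000] o=[0.2686, 0.4351, 0.0000] → [-0.5448, -1.1683, 0.2217, -0.9063, 0.4226, 0.0000]
J4: z=[0.4101, 0.8794, -0.2419] o=[-0.2290, 0.4803, -0.6792] → [-0.5402, 0.2717, 0.0720, 0.4101, 0.8794, -0.2419]
J5: z=[-0.8871, 0.4462, 0.1182] o=[-0.2692, 0.4487, -0.8622] → [-0.1923, -0.3845, 0.0082, -0.8871, 0.4462, 0.1182]
q̇ = J⁺·V = [0.6090, 0.8990, 0.2770, -0.7750, 0.2760]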